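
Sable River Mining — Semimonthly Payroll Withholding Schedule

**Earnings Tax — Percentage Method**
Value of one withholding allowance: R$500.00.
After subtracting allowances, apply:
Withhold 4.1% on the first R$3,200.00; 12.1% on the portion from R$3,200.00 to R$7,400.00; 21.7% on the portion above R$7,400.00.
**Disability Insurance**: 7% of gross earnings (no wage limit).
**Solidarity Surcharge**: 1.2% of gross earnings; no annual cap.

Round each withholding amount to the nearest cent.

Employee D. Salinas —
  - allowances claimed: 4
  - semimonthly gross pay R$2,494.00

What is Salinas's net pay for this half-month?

R$2,269.24

Earnings Tax: taxable = R$2,494.00 − 4×R$500.00 = R$494.00
  4.1% × R$494.00 = R$20.25
Disability Insurance: 7% × R$2,494.00 = R$174.58
Solidarity Surcharge: 1.2% × R$2,494.00 = R$29.93
Total withheld: R$20.25 + R$174.58 + R$29.93 = R$224.76
Net pay: R$2,494.00 − R$224.76 = R$2,269.24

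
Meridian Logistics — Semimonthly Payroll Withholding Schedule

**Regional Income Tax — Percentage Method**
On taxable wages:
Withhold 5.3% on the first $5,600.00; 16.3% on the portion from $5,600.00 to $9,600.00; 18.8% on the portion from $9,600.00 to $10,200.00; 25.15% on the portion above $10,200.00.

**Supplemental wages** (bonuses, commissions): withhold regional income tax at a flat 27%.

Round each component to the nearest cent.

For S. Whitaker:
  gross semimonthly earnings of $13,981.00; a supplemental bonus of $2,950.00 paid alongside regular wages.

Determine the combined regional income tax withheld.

$2,809.02

Regional Income Tax: taxable = $13,981.00
  $1,061.60 + 25.15% × ($13,981.00 − $10,200.00) = $1,061.60 + 25.15% × $3,781.00 = $2,012.52
Supplemental (27% flat on bonus): 27% × $2,950.00 = $796.50
Total regional income tax: $2,012.52 + $796.50 = $2,809.02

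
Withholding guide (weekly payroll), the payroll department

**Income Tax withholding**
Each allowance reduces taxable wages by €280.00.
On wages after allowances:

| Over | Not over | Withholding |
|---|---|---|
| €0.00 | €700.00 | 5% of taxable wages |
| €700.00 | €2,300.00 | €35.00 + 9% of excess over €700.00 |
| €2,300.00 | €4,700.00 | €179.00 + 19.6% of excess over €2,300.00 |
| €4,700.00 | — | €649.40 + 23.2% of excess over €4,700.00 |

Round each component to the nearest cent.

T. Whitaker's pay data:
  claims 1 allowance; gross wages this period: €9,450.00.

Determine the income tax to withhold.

€1,686.44

Income Tax: taxable = €9,450.00 − 1×€280.00 = €9,170.00
  €649.40 + 23.2% × (€9,170.00 − €4,700.00) = €649.40 + 23.2% × €4,470.00 = €1,686.44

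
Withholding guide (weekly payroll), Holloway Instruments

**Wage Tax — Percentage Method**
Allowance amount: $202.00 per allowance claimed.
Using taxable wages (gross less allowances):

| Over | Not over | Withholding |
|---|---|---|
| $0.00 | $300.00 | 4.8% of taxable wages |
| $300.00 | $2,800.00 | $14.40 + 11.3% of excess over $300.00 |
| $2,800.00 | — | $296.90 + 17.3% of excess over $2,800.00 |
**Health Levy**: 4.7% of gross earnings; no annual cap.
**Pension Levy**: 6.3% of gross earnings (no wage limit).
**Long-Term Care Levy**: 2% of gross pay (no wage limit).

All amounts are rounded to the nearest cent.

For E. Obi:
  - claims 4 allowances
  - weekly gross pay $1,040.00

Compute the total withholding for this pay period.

$146.34

Wage Tax: taxable = $1,040.00 − 4×$202.00 = $232.00
  4.8% × $232.00 = $11.14
Health Levy: 4.7% × $1,040.00 = $48.88
Pension Levy: 6.3% × $1,040.00 = $65.52
Long-Term Care Levy: 2% × $1,040.00 = $20.80
Total: $11.14 + $48.88 + $65.52 + $20.80 = $146.34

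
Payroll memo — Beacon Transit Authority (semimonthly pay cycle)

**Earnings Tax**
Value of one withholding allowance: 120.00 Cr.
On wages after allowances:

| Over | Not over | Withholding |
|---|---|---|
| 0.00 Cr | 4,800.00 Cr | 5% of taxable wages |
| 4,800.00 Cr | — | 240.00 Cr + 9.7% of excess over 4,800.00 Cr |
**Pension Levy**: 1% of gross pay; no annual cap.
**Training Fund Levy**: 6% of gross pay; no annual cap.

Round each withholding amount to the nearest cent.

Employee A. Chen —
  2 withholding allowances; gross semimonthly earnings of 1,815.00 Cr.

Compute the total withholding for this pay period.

205.80 Cr

Earnings Tax: taxable = 1,815.00 Cr − 2×120.00 Cr = 1,575.00 Cr
  5% × 1,575.00 Cr = 78.75 Cr
Pension Levy: 1% × 1,815.00 Cr = 18.15 Cr
Training Fund Levy: 6% × 1,815.00 Cr = 108.90 Cr
Total: 78.75 Cr + 18.15 Cr + 108.90 Cr = 205.80 Cr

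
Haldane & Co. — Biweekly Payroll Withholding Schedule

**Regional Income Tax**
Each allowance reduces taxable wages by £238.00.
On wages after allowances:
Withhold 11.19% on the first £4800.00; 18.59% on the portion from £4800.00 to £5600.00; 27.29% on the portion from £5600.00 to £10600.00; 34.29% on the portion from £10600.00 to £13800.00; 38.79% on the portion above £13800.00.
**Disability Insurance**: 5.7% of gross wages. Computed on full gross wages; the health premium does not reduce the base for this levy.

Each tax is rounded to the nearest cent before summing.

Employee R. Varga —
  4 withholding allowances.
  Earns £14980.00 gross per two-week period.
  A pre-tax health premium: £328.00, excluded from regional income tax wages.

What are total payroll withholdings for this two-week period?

Regional Income Tax: taxable = £14980.00 − £328.00 − 4×£238.00 = £13700.00
  £2050.34 + 34.29% × (£13700.00 − £10600.00) = £2050.34 + 34.29% × £3100.00 = £3113.33
Disability Insurance: 5.7% × £14980.00 = £853.86
Total: £3113.33 + £853.86 = £3967.19

£3967.19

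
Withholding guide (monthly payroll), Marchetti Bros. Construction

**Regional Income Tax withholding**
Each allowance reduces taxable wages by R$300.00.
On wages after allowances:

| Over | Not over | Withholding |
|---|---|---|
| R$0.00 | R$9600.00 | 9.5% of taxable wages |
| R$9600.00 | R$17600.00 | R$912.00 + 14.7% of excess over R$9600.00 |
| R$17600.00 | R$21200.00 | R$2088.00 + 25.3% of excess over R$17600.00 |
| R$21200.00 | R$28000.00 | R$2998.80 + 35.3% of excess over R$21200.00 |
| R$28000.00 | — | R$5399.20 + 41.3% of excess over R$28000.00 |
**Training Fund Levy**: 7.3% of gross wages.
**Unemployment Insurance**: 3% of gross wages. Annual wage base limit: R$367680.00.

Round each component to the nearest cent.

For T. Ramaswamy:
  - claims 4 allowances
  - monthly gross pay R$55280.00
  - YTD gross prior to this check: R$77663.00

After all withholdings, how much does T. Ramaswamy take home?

Regional Income Tax: taxable = R$55280.00 − 4×R$300.00 = R$54080.00
  R$5399.20 + 41.3% × (R$54080.00 − R$28000.00) = R$5399.20 + 41.3% × R$26080.00 = R$16170.24
Training Fund Levy: 7.3% × R$55280.00 = R$4035.44
Unemployment Insurance: 3% × R$55280.00 = R$1658.40
Total withheld: R$16170.24 + R$4035.44 + R$1658.40 = R$21864.08
Net pay: R$55280.00 − R$21864.08 = R$33415.92

R$33415.92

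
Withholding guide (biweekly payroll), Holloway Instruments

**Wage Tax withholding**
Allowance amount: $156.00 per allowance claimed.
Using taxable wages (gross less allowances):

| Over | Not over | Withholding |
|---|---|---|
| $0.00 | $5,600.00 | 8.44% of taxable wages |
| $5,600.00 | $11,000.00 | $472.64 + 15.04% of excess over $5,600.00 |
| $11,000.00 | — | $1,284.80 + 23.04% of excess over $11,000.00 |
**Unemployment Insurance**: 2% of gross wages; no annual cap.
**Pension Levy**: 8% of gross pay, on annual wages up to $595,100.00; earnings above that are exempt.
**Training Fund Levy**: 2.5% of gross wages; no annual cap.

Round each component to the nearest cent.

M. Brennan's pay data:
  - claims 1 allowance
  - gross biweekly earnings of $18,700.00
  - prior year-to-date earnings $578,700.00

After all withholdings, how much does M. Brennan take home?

Wage Tax: taxable = $18,700.00 − 1×$156.00 = $18,544.00
  $1,284.80 + 23.04% × ($18,544.00 − $11,000.00) = $1,284.80 + 23.04% × $7,544.00 = $3,022.94
Unemployment Insurance: 2% × $18,700.00 = $374.00
Pension Levy: cap $595,100.00 − YTD $578,700.00 = $16,400.00 subject; 8% × $16,400.00 = $1,312.00
Training Fund Levy: 2.5% × $18,700.00 = $467.50
Total withheld: $3,022.94 + $374.00 + $1,312.00 + $467.50 = $5,176.44
Net pay: $18,700.00 − $5,176.44 = $13,523.56

$13,523.56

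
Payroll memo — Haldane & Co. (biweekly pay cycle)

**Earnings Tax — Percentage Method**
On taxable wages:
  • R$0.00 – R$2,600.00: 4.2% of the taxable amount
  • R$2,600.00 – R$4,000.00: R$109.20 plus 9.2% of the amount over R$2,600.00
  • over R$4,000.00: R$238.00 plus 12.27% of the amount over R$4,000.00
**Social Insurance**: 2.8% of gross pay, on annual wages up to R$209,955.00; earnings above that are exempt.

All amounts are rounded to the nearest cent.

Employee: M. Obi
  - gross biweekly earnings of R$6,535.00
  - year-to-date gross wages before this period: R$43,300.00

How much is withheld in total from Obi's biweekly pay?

Earnings Tax: taxable = R$6,535.00
  R$238.00 + 12.27% × (R$6,535.00 − R$4,000.00) = R$238.00 + 12.27% × R$2,535.00 = R$549.04
Social Insurance: 2.8% × R$6,535.00 = R$182.98
Total: R$549.04 + R$182.98 = R$732.02

R$732.02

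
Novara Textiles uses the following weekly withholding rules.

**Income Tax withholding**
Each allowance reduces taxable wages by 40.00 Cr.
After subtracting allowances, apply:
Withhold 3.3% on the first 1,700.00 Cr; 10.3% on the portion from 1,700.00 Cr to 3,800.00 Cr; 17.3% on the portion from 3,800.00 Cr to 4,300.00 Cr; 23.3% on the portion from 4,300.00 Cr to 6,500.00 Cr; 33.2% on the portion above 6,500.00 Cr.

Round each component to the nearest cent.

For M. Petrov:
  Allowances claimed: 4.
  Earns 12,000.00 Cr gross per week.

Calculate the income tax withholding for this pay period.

Income Tax: taxable = 12,000.00 Cr − 4×40.00 Cr = 11,840.00 Cr
  871.50 Cr + 33.2% × (11,840.00 Cr − 6,500.00 Cr) = 871.50 Cr + 33.2% × 5,340.00 Cr = 2,644.38 Cr

2,644.38 Cr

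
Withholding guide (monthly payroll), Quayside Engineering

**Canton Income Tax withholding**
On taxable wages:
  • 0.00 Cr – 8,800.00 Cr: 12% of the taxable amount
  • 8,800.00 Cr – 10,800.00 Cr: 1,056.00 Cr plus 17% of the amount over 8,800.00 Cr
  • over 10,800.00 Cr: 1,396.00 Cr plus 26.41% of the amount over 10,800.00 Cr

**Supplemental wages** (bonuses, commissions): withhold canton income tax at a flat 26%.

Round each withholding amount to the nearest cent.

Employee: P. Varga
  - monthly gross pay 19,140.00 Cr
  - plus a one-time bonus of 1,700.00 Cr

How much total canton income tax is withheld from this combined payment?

4,040.59 Cr

Canton Income Tax: taxable = 19,140.00 Cr
  1,396.00 Cr + 26.41% × (19,140.00 Cr − 10,800.00 Cr) = 1,396.00 Cr + 26.41% × 8,340.00 Cr = 3,598.59 Cr
Supplemental (26% flat on bonus): 26% × 1,700.00 Cr = 442.00 Cr
Total canton income tax: 3,598.59 Cr + 442.00 Cr = 4,040.59 Cr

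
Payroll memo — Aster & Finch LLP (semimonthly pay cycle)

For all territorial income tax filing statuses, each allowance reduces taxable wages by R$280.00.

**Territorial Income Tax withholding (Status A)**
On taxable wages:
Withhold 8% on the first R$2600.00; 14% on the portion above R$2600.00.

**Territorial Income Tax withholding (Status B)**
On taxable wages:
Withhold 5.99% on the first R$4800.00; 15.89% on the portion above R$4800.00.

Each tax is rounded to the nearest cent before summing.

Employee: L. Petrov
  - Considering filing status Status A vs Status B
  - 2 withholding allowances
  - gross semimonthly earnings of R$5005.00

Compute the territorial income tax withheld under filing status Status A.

R$466.30

Territorial Income Tax (Status A): taxable = R$5005.00 − 2×R$280.00 = R$4445.00
  R$208.00 + 14% × (R$4445.00 − R$2600.00) = R$208.00 + 14% × R$1845.00 = R$466.30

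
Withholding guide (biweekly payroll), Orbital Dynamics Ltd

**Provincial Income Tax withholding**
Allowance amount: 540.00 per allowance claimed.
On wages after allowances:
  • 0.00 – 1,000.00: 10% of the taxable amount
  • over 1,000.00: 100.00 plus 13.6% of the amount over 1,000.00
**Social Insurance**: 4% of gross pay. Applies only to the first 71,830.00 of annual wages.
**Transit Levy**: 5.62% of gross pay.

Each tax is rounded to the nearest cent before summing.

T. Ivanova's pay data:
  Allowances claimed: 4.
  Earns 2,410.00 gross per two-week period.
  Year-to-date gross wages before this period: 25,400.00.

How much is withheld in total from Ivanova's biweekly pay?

256.84

Provincial Income Tax: taxable = 2,410.00 − 4×540.00 = 250.00
  10% × 250.00 = 25.00
Social Insurance: 4% × 2,410.00 = 96.40
Transit Levy: 5.62% × 2,410.00 = 135.44
Total: 25.00 + 96.40 + 135.44 = 256.84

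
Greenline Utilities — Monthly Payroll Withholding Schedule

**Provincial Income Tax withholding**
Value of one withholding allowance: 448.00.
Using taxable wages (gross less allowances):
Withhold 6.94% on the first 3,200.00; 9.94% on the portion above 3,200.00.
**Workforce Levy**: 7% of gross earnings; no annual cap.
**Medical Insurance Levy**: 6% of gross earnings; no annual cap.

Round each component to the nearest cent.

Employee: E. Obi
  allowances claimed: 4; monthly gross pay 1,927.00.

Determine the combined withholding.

Provincial Income Tax: taxable = 1,927.00 − 4×448.00 = 135.00
  6.94% × 135.00 = 9.37
Workforce Levy: 7% × 1,927.00 = 134.89
Medical Insurance Levy: 6% × 1,927.00 = 115.62
Total: 9.37 + 134.89 + 115.62 = 259.88

259.88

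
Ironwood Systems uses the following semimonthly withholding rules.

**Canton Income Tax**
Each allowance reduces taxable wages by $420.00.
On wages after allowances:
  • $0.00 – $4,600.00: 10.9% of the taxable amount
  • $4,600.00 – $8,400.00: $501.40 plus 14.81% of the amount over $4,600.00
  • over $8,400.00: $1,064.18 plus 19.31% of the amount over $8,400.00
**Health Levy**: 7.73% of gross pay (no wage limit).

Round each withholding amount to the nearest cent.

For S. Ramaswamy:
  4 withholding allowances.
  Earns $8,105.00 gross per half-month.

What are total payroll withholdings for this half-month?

$1,398.20

Canton Income Tax: taxable = $8,105.00 − 4×$420.00 = $6,425.00
  $501.40 + 14.81% × ($6,425.00 − $4,600.00) = $501.40 + 14.81% × $1,825.00 = $771.68
Health Levy: 7.73% × $8,105.00 = $626.52
Total: $771.68 + $626.52 = $1,398.20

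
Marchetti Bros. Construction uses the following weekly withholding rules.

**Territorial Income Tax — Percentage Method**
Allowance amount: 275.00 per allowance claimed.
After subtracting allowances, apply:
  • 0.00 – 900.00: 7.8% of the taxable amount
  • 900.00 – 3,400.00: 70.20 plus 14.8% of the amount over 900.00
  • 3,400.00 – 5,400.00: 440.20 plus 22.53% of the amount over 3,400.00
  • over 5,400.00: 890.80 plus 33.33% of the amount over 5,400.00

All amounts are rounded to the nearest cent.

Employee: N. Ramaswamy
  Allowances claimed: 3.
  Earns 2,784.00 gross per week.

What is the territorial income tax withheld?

Territorial Income Tax: taxable = 2,784.00 − 3×275.00 = 1,959.00
  70.20 + 14.8% × (1,959.00 − 900.00) = 70.20 + 14.8% × 1,059.00 = 226.93

226.93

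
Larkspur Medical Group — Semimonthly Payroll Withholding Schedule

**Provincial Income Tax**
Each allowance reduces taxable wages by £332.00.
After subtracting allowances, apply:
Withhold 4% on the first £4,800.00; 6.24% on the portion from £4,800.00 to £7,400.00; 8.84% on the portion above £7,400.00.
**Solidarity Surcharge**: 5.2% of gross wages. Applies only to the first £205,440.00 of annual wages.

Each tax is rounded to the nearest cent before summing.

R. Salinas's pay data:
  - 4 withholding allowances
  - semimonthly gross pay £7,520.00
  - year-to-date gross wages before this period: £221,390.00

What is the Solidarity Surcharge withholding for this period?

Solidarity Surcharge: YTD £221,390.00 ≥ cap £205,440.00 → £0.00

£0.00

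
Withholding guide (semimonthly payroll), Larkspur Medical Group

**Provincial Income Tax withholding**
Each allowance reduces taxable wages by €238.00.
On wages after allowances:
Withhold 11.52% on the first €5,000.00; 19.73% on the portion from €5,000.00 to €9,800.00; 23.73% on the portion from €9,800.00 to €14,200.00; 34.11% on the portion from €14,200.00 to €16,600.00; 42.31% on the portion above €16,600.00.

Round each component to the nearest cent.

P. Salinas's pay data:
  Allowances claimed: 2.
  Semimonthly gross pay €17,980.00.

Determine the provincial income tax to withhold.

€3,768.28

Provincial Income Tax: taxable = €17,980.00 − 2×€238.00 = €17,504.00
  €3,385.80 + 42.31% × (€17,504.00 − €16,600.00) = €3,385.80 + 42.31% × €904.00 = €3,768.28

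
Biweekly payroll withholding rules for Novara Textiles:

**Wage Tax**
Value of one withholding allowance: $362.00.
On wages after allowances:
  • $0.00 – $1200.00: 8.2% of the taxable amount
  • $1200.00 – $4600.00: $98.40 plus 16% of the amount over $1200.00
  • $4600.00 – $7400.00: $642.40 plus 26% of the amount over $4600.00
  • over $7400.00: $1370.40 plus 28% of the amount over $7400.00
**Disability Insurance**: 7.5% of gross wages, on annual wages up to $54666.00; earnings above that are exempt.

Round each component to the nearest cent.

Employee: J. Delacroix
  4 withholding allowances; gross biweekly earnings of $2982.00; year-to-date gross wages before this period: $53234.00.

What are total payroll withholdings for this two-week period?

$259.24

Wage Tax: taxable = $2982.00 − 4×$362.00 = $1534.00
  $98.40 + 16% × ($1534.00 − $1200.00) = $98.40 + 16% × $334.00 = $151.84
Disability Insurance: cap $54666.00 − YTD $53234.00 = $1432.00 subject; 7.5% × $1432.00 = $107.40
Total: $151.84 + $107.40 = $259.24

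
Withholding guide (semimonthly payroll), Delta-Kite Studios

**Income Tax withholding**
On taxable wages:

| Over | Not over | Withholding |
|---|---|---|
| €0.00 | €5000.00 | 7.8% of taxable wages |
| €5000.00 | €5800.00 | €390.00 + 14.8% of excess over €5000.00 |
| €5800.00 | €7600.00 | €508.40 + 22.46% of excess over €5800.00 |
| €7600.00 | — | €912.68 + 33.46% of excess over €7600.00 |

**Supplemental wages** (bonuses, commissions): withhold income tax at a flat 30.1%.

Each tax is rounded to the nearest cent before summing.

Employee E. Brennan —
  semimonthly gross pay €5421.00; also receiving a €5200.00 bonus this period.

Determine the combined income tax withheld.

€2017.51

Income Tax: taxable = €5421.00
  €390.00 + 14.8% × (€5421.00 − €5000.00) = €390.00 + 14.8% × €421.00 = €452.31
Supplemental (30.1% flat on bonus): 30.1% × €5200.00 = €1565.20
Total income tax: €452.31 + €1565.20 = €2017.51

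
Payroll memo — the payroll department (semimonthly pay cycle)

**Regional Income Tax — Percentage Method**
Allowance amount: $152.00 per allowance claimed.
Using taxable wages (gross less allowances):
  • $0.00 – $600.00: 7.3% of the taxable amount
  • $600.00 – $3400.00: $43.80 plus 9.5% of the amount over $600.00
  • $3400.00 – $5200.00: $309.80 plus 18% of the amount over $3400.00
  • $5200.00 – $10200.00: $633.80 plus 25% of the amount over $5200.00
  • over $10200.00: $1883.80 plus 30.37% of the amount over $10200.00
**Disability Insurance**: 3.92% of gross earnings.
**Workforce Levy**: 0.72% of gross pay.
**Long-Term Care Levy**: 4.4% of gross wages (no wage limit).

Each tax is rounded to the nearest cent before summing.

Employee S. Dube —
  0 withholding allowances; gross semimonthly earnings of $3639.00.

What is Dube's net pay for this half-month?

Regional Income Tax: taxable = $3639.00
  $309.80 + 18% × ($3639.00 − $3400.00) = $309.80 + 18% × $239.00 = $352.82
Disability Insurance: 3.92% × $3639.00 = $142.65
Workforce Levy: 0.72% × $3639.00 = $26.20
Long-Term Care Levy: 4.4% × $3639.00 = $160.12
Total withheld: $352.82 + $142.65 + $26.20 + $160.12 = $681.79
Net pay: $3639.00 − $681.79 = $2957.21

$2957.21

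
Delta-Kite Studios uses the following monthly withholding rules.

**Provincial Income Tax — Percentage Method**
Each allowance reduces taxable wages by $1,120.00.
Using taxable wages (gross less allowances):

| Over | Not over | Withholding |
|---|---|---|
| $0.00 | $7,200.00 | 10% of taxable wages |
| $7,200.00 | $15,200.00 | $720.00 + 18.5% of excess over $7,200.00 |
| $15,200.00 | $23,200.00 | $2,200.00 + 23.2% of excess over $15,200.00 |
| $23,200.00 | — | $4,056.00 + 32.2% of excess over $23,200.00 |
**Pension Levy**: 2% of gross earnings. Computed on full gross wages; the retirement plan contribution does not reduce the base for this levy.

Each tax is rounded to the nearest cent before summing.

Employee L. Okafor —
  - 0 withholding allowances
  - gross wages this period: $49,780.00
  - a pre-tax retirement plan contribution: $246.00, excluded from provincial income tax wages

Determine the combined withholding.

Provincial Income Tax: taxable = $49,780.00 − $246.00 = $49,534.00
  $4,056.00 + 32.2% × ($49,534.00 − $23,200.00) = $4,056.00 + 32.2% × $26,334.00 = $12,535.55
Pension Levy: 2% × $49,780.00 = $995.60
Total: $12,535.55 + $995.60 = $13,531.15

$13,531.15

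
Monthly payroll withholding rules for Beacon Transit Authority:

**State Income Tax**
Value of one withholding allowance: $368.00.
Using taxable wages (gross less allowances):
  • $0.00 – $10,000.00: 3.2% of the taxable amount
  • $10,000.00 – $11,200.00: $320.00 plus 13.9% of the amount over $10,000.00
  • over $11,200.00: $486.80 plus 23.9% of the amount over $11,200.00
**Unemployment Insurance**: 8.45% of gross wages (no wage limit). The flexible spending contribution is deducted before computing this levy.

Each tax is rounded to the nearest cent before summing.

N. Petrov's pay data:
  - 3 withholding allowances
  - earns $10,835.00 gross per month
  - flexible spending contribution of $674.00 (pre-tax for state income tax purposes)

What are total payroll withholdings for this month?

State Income Tax: taxable = $10,835.00 − $674.00 − 3×$368.00 = $9,057.00
  3.2% × $9,057.00 = $289.82
Unemployment Insurance: 8.45% × $10,161.00 = $858.60
Total: $289.82 + $858.60 = $1,148.42

$1,148.42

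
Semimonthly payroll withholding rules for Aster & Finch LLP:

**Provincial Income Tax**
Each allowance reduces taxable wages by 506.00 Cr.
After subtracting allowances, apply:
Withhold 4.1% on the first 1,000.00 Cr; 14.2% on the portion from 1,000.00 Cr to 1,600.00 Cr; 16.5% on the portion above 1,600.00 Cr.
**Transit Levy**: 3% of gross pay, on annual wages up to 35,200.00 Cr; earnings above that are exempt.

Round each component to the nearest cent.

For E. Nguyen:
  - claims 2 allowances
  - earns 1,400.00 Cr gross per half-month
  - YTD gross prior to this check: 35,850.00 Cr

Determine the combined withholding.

Provincial Income Tax: taxable = 1,400.00 Cr − 2×506.00 Cr = 388.00 Cr
  4.1% × 388.00 Cr = 15.91 Cr
Transit Levy: YTD 35,850.00 Cr ≥ cap 35,200.00 Cr → 0.00 Cr
Total: 15.91 Cr + 0.00 Cr = 15.91 Cr

15.91 Cr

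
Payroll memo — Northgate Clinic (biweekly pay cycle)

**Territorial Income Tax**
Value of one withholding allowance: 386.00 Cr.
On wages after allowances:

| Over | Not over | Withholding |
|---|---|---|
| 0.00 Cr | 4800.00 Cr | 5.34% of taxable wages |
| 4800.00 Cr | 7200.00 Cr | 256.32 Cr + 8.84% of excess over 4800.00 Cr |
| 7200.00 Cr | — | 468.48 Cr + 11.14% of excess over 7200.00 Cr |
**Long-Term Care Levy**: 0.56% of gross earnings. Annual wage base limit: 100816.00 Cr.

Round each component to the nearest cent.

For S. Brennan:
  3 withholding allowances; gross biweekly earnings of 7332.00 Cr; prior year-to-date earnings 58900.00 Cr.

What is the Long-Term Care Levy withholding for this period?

41.06 Cr

Long-Term Care Levy: 0.56% × 7332.00 Cr = 41.06 Cr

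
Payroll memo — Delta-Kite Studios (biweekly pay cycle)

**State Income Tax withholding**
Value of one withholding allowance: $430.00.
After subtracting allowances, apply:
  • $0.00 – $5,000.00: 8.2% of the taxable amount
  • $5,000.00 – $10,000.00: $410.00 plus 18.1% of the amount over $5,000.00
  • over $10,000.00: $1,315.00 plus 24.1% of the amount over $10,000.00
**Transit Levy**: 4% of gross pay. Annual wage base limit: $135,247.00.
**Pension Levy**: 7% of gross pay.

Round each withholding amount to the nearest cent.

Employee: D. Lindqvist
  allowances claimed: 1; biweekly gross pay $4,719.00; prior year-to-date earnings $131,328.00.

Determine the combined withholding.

$838.79

State Income Tax: taxable = $4,719.00 − 1×$430.00 = $4,289.00
  8.2% × $4,289.00 = $351.70
Transit Levy: cap $135,247.00 − YTD $131,328.00 = $3,919.00 subject; 4% × $3,919.00 = $156.76
Pension Levy: 7% × $4,719.00 = $330.33
Total: $351.70 + $156.76 + $330.33 = $838.79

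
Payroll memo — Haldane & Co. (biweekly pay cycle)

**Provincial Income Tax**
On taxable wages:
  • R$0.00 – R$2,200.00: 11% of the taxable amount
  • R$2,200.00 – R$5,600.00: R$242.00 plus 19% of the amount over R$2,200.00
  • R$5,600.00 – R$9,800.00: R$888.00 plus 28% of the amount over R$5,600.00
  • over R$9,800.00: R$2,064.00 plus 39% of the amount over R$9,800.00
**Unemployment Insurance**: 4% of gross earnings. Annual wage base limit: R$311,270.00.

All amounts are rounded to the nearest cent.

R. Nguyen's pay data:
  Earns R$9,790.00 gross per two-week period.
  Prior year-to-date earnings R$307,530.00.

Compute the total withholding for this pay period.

R$2,210.80

Provincial Income Tax: taxable = R$9,790.00
  R$888.00 + 28% × (R$9,790.00 − R$5,600.00) = R$888.00 + 28% × R$4,190.00 = R$2,061.20
Unemployment Insurance: cap R$311,270.00 − YTD R$307,530.00 = R$3,740.00 subject; 4% × R$3,740.00 = R$149.60
Total: R$2,061.20 + R$149.60 = R$2,210.80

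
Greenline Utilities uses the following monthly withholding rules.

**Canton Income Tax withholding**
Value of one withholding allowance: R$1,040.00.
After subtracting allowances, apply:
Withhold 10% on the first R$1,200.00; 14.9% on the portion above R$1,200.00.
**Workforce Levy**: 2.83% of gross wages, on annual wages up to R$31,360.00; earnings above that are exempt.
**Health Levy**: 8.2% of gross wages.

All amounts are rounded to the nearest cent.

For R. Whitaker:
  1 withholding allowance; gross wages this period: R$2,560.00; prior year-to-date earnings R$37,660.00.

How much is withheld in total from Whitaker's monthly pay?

R$377.60

Canton Income Tax: taxable = R$2,560.00 − 1×R$1,040.00 = R$1,520.00
  R$120.00 + 14.9% × (R$1,520.00 − R$1,200.00) = R$120.00 + 14.9% × R$320.00 = R$167.68
Workforce Levy: YTD R$37,660.00 ≥ cap R$31,360.00 → R$0.00
Health Levy: 8.2% × R$2,560.00 = R$209.92
Total: R$167.68 + R$0.00 + R$209.92 = R$377.60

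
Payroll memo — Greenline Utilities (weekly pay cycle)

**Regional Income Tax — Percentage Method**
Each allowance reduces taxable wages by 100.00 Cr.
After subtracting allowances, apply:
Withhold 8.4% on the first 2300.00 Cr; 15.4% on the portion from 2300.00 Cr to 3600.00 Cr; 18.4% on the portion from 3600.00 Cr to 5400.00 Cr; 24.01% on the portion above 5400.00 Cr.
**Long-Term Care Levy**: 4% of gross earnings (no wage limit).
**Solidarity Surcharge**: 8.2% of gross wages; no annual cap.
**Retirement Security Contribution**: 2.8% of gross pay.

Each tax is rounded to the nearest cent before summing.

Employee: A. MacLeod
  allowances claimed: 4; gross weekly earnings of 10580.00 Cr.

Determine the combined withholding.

3459.28 Cr

Regional Income Tax: taxable = 10580.00 Cr − 4×100.00 Cr = 10180.00 Cr
  724.60 Cr + 24.01% × (10180.00 Cr − 5400.00 Cr) = 724.60 Cr + 24.01% × 4780.00 Cr = 1872.28 Cr
Long-Term Care Levy: 4% × 10580.00 Cr = 423.20 Cr
Solidarity Surcharge: 8.2% × 10580.00 Cr = 867.56 Cr
Retirement Security Contribution: 2.8% × 10580.00 Cr = 296.24 Cr
Total: 1872.28 Cr + 423.20 Cr + 867.56 Cr + 296.24 Cr = 3459.28 Cr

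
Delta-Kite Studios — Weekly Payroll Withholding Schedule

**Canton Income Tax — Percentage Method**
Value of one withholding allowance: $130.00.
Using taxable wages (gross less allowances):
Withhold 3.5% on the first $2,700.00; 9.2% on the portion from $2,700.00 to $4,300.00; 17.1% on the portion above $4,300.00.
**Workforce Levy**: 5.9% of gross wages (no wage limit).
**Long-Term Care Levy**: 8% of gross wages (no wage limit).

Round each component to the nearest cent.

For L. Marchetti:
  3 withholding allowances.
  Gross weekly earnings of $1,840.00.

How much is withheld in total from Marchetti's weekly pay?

Canton Income Tax: taxable = $1,840.00 − 3×$130.00 = $1,450.00
  3.5% × $1,450.00 = $50.75
Workforce Levy: 5.9% × $1,840.00 = $108.56
Long-Term Care Levy: 8% × $1,840.00 = $147.20
Total: $50.75 + $108.56 + $147.20 = $306.51

$306.51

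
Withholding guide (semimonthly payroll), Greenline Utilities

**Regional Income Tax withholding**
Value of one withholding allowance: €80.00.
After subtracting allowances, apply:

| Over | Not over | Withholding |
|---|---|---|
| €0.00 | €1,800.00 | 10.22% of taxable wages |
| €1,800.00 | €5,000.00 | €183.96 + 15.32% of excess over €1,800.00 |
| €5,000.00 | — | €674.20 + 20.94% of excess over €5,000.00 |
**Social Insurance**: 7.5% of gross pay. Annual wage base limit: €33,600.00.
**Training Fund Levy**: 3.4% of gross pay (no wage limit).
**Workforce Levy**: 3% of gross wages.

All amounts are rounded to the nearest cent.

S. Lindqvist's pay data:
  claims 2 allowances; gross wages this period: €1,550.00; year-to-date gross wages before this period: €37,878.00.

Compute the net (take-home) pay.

Regional Income Tax: taxable = €1,550.00 − 2×€80.00 = €1,390.00
  10.22% × €1,390.00 = €142.06
Social Insurance: YTD €37,878.00 ≥ cap €33,600.00 → €0.00
Training Fund Levy: 3.4% × €1,550.00 = €52.70
Workforce Levy: 3% × €1,550.00 = €46.50
Total withheld: €142.06 + €0.00 + €52.70 + €46.50 = €241.26
Net pay: €1,550.00 − €241.26 = €1,308.74

€1,308.74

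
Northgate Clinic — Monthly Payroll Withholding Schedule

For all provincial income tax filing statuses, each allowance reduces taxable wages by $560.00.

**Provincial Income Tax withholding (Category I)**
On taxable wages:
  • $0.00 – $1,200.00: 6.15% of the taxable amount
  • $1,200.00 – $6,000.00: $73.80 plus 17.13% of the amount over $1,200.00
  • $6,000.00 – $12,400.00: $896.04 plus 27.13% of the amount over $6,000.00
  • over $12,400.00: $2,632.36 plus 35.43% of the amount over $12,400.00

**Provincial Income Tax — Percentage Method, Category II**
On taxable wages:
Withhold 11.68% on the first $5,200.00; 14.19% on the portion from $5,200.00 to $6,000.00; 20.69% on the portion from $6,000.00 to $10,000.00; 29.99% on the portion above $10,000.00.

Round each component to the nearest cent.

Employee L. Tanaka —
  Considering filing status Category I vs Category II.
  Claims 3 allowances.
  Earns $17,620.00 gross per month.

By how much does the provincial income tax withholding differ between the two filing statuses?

$556.69

Provincial Income Tax (Category I): taxable = $17,620.00 − 3×$560.00 = $15,940.00
  $2,632.36 + 35.43% × ($15,940.00 − $12,400.00) = $2,632.36 + 35.43% × $3,540.00 = $3,886.58
Provincial Income Tax (Category II): taxable = $17,620.00 − 3×$560.00 = $15,940.00
  $1,548.48 + 29.99% × ($15,940.00 − $10,000.00) = $1,548.48 + 29.99% × $5,940.00 = $3,329.89
Difference: |$3,886.58 − $3,329.89| = $556.69 (higher under Category I)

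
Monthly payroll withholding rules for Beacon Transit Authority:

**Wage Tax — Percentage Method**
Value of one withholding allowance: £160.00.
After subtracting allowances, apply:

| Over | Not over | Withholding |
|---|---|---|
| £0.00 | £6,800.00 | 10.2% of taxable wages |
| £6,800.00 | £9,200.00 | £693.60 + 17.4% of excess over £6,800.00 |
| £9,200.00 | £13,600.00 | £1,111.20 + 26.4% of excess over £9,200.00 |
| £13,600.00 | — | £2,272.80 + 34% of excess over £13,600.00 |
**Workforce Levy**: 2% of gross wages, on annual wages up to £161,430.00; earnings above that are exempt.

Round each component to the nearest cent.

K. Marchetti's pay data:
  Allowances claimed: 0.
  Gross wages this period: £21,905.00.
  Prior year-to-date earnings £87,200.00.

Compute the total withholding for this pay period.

Wage Tax: taxable = £21,905.00
  £2,272.80 + 34% × (£21,905.00 − £13,600.00) = £2,272.80 + 34% × £8,305.00 = £5,096.50
Workforce Levy: 2% × £21,905.00 = £438.10
Total: £5,096.50 + £438.10 = £5,534.60

£5,534.60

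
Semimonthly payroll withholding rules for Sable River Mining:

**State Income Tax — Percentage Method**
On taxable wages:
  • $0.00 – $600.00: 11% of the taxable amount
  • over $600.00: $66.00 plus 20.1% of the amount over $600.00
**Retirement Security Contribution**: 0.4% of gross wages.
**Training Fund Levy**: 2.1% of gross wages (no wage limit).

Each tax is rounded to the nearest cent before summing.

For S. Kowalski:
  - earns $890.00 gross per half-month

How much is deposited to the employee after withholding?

$743.46

State Income Tax: taxable = $890.00
  $66.00 + 20.1% × ($890.00 − $600.00) = $66.00 + 20.1% × $290.00 = $124.29
Retirement Security Contribution: 0.4% × $890.00 = $3.56
Training Fund Levy: 2.1% × $890.00 = $18.69
Total withheld: $124.29 + $3.56 + $18.69 = $146.54
Net pay: $890.00 − $146.54 = $743.46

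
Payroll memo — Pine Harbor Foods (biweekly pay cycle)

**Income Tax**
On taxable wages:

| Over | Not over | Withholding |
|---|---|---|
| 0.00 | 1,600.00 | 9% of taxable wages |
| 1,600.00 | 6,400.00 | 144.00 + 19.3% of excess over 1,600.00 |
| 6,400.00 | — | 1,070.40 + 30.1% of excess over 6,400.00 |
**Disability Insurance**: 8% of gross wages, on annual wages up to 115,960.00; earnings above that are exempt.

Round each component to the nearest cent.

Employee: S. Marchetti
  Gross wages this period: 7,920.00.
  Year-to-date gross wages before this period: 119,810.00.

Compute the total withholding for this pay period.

Income Tax: taxable = 7,920.00
  1,070.40 + 30.1% × (7,920.00 − 6,400.00) = 1,070.40 + 30.1% × 1,520.00 = 1,527.92
Disability Insurance: YTD 119,810.00 ≥ cap 115,960.00 → 0.00
Total: 1,527.92 + 0.00 = 1,527.92

1,527.92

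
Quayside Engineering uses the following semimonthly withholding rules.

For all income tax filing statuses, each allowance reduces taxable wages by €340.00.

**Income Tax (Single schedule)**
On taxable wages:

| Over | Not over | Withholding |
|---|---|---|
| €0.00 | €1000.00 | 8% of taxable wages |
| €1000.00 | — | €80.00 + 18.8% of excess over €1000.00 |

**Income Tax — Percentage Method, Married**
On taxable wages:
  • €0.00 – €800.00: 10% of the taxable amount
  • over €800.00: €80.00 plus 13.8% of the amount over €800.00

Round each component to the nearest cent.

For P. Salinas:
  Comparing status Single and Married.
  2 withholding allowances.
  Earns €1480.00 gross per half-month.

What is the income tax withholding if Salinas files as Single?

€64.00

Income Tax (Single): taxable = €1480.00 − 2×€340.00 = €800.00
  8% × €800.00 = €64.00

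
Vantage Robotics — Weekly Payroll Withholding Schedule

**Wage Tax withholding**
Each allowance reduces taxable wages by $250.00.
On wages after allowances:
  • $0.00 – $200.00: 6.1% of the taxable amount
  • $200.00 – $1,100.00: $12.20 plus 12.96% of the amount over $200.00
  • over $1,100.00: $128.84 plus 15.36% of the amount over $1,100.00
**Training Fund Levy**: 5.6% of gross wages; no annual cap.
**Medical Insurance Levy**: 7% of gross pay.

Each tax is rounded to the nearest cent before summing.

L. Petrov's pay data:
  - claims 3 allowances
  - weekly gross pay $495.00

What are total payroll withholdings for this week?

Wage Tax: taxable = $495.00 − 3×$250.00 = $-255.00
  Taxable ≤ 0 → $0.00
Training Fund Levy: 5.6% × $495.00 = $27.72
Medical Insurance Levy: 7% × $495.00 = $34.65
Total: $0.00 + $27.72 + $34.65 = $62.37

$62.37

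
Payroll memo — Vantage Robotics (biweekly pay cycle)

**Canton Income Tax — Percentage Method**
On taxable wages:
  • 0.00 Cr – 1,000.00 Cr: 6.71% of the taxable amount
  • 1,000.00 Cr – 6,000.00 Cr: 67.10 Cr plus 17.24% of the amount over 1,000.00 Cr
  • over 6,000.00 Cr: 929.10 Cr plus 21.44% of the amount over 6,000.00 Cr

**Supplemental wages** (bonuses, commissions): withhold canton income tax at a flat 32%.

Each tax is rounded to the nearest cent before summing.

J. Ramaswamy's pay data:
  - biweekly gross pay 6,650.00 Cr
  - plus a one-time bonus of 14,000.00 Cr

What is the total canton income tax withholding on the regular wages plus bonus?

5,548.46 Cr

Canton Income Tax: taxable = 6,650.00 Cr
  929.10 Cr + 21.44% × (6,650.00 Cr − 6,000.00 Cr) = 929.10 Cr + 21.44% × 650.00 Cr = 1,068.46 Cr
Supplemental (32% flat on bonus): 32% × 14,000.00 Cr = 4,480.00 Cr
Total canton income tax: 1,068.46 Cr + 4,480.00 Cr = 5,548.46 Cr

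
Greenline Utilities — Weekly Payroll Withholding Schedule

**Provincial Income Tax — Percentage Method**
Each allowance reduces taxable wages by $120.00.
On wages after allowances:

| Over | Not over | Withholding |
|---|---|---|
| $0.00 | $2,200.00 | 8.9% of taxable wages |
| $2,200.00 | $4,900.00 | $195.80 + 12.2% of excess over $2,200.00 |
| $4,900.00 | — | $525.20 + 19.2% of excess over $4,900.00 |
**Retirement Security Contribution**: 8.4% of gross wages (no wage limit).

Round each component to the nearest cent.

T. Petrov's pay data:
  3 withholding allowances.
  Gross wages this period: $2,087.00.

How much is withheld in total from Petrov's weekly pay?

$329.01

Provincial Income Tax: taxable = $2,087.00 − 3×$120.00 = $1,727.00
  8.9% × $1,727.00 = $153.70
Retirement Security Contribution: 8.4% × $2,087.00 = $175.31
Total: $153.70 + $175.31 = $329.01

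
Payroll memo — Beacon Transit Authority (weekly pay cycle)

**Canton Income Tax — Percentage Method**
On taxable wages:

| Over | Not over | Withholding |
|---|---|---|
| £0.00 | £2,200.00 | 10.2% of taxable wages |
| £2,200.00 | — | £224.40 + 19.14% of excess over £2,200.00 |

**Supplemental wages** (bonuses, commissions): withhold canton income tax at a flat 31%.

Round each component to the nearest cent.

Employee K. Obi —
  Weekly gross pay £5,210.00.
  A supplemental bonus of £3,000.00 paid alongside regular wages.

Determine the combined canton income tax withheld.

£1,730.51

Canton Income Tax: taxable = £5,210.00
  £224.40 + 19.14% × (£5,210.00 − £2,200.00) = £224.40 + 19.14% × £3,010.00 = £800.51
Supplemental (31% flat on bonus): 31% × £3,000.00 = £930.00
Total canton income tax: £800.51 + £930.00 = £1,730.51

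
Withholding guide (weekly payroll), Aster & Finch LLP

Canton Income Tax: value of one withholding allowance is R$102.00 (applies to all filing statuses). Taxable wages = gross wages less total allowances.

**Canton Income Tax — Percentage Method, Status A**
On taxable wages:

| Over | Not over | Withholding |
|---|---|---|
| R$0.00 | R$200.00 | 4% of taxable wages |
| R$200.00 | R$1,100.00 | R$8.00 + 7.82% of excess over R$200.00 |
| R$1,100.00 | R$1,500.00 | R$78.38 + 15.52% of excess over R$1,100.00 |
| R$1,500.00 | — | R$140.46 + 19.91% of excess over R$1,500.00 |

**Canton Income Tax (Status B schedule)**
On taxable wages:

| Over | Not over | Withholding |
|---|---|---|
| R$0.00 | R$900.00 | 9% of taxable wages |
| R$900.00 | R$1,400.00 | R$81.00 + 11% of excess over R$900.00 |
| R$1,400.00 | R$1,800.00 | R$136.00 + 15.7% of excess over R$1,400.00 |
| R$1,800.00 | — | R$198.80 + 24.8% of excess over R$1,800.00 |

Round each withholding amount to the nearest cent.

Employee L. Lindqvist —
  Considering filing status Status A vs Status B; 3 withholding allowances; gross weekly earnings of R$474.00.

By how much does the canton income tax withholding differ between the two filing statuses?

Canton Income Tax (Status A): taxable = R$474.00 − 3×R$102.00 = R$168.00
  4% × R$168.00 = R$6.72
Canton Income Tax (Status B): taxable = R$474.00 − 3×R$102.00 = R$168.00
  9% × R$168.00 = R$15.12
Difference: |R$6.72 − R$15.12| = R$8.40 (higher under Status B)

R$8.40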